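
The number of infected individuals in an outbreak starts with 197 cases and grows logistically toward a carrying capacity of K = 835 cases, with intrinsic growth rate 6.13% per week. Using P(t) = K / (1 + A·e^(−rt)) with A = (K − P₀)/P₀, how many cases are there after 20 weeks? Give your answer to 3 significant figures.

A = (835 − 197)/197 = 3.23858
P(20) = 835 / (1 + 3.23858·e^(−0.0613·20)) = 835 / (1 + 3.23858·0.293464)
= 835 / 1.95041 ≈ 428.12

≈ 428 cases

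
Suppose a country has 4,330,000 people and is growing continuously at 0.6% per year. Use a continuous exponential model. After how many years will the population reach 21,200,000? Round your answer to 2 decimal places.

t ≈ 264.74 years

21200000 = 4330000 · e^(0.006·t)
t = ln(21200000/4330000) / 0.006 = ln(4.89607) / 0.006 = 1.58843 / 0.006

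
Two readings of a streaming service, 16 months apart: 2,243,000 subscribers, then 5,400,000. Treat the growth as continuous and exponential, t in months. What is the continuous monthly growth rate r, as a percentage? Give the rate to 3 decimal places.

5400000 = 2243000 · e^(r·16)
e^(16r) = 5400000/2243000 = 2.40749
r = ln(2.40749) / 16 = 0.87858 / 16

r ≈ 5.491% per month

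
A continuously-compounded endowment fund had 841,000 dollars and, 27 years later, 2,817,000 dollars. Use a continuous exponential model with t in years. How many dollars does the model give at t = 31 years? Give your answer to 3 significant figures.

≈ 3,370,000 dollars

r = ln(2817000/841000) / 27 ≈ 0.044772 per year
P(31) = 841000 · e^(0.044772·31) = 841000 · 4.00652 ≈ 3369483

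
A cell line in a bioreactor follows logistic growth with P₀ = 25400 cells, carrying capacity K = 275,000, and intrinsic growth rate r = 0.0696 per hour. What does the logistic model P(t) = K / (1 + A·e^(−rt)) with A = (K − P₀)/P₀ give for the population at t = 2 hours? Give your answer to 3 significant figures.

≈ 28,800 cells

A = (275000 − 25400)/25400 = 9.82677
P(2) = 275000 / (1 + 9.82677·e^(−0.0696·2)) = 275000 / (1 + 9.82677·0.870054)
= 275000 / 9.54982 ≈ 28796.35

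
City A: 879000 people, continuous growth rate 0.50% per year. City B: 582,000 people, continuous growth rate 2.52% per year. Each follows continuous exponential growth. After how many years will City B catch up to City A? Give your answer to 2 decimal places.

879000·e^(0.005t) = 582000·e^(0.0252t)
879000/582000 = e^((0.0252 − 0.005)t) → ln(1.51031) = 0.0202·t
t = 0.41231 / 0.0202

t ≈ 20.41 years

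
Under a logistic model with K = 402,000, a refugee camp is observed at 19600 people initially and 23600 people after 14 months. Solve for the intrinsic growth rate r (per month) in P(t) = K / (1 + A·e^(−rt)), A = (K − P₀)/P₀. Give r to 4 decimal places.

r ≈ 0.0140 per month

A = (402000 − 19600)/19600 = 19.5102
23600 = 402000/(1 + 19.5102·e^(−r·14)) → e^(−14r) = (17.0339 − 1)/19.5102 = 0.821821
r = −ln(0.821821)/14 = 0.19623/14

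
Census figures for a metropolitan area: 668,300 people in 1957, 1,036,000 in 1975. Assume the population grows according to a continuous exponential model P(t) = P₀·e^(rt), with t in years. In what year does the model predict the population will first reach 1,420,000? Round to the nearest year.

year 1988

r = ln(1036000/668300) / 18 = 0.43839/18 ≈ 0.024355 per year
t = ln(1420000/668300) / r = 0.75367/0.024355 ≈ 30.95 years after 1957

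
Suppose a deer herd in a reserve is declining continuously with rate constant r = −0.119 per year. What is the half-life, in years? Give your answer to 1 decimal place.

half-life = ln(2) / |r| = 0.69315 / 0.119

half-life ≈ 5.8 years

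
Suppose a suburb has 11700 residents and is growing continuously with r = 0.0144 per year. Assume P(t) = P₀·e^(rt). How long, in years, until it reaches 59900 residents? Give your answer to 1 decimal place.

59900 = 11700 · e^(0.0144·t)
t = ln(59900/11700) / 0.0144 = ln(5.11966) / 0.0144 = 1.63309 / 0.0144

t ≈ 113.4 years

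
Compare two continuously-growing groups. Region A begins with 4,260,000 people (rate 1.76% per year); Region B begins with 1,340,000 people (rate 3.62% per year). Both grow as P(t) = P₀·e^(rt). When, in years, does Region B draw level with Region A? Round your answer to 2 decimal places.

t ≈ 62.18 years

4260000·e^(0.0176t) = 1340000·e^(0.0362t)
4260000/1340000 = e^((0.0362 − 0.0176)t) → ln(3.1791) = 0.0186·t
t = 1.1566 / 0.0186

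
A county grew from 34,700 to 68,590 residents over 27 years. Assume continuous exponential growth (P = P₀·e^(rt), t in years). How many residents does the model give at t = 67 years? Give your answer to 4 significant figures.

≈ 188,200 residents

r = ln(68590/34700) / 27 ≈ 0.025237 per year
P(67) = 34700 · e^(0.025237·67) = 34700 · 5.42436 ≈ 188225.12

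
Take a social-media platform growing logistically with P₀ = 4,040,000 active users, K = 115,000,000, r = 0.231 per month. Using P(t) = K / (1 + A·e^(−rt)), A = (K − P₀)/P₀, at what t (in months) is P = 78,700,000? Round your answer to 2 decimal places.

t ≈ 17.69 months

A = (115000000 − 4040000)/4040000 = 27.46535
78700000 = 115000000/(1 + 27.46535·e^(−0.231t)) → 1 + 27.46535·e^(−0.231t) = 1.46125
e^(−0.231t) = 0.016794 → t = ln(59.54608)/0.231 = 4.08675/0.231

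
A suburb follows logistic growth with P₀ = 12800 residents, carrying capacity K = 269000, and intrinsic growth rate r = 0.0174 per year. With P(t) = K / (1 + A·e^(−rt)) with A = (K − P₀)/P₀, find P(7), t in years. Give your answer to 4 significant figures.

A = (269000 − 12800)/12800 = 20.01562
P(7) = 269000 / (1 + 20.01562·e^(−0.0174·7)) = 269000 / (1 + 20.01562·0.885325)
= 269000 / 18.72034 ≈ 14369.4

≈ 14,370 residents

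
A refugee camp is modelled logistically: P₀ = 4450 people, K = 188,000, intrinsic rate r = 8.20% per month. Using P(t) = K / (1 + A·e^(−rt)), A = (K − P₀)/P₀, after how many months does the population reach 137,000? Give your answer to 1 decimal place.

t ≈ 57.4 months

A = (188000 − 4450)/4450 = 41.24719
137000 = 188000/(1 + 41.24719·e^(−0.082t)) → 1 + 41.24719·e^(−0.082t) = 1.37226
e^(−0.082t) = 0.009025 → t = ln(110.80128)/0.082 = 4.70774/0.082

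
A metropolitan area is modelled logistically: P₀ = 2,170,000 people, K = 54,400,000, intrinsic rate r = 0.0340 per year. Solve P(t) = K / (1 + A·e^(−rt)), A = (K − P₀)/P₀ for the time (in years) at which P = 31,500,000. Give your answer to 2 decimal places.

t ≈ 102.93 years

A = (54400000 − 2170000)/2170000 = 24.06912
31500000 = 54400000/(1 + 24.06912·e^(−0.034t)) → 1 + 24.06912·e^(−0.034t) = 1.72698
e^(−0.034t) = 0.030204 → t = ln(33.10818)/0.034 = 3.49978/0.034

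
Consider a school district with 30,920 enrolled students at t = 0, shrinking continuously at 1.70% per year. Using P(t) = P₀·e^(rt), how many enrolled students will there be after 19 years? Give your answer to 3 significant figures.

P(19) = 30920 · e^(-0.017·19) = 30920 · e^(-0.323)
= 30920 · 0.72397 ≈ 22385.27

≈ 22,400 enrolled students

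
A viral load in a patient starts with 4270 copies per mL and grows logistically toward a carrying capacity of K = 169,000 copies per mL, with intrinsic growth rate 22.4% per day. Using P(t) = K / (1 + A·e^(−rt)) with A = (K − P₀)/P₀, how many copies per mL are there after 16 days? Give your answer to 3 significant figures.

≈ 81,600 copies per mL

A = (169000 − 4270)/4270 = 38.57845
P(16) = 169000 / (1 + 38.57845·e^(−0.224·16)) = 169000 / (1 + 38.57845·0.027764)
= 169000 / 2.07111 ≈ 81598.82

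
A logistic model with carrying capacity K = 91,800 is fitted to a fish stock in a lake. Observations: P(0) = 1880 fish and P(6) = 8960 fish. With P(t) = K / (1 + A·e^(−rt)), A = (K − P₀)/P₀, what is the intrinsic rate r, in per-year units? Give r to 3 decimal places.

A = (91800 − 1880)/1880 = 47.82979
8960 = 91800/(1 + 47.82979·e^(−r·6)) → e^(−6r) = (10.24554 − 1)/47.82979 = 0.193301
r = −ln(0.193301)/6 = 1.64351/6

r ≈ 0.274 per year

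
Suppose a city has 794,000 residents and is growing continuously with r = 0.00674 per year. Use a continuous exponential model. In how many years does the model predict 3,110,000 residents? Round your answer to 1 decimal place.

t ≈ 202.6 years

3110000 = 794000 · e^(0.00674·t)
t = ln(3110000/794000) / 0.00674 = ln(3.91688) / 0.00674 = 1.36529 / 0.00674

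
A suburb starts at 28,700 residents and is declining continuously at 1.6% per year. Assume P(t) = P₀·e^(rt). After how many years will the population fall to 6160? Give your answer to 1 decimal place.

t ≈ 96.2 years

6160 = 28700 · e^(-0.016·t)
t = ln(6160/28700) / -0.016 = ln(0.21463) / -0.016 = -1.53882 / -0.016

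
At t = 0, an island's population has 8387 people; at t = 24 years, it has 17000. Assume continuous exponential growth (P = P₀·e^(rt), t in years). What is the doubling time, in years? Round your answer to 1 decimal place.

doubling time ≈ 23.5 years

r = ln(17000/8387) / 24 = ln(2.02695) / 24 ≈ 0.029439 per year
doubling time = ln 2 / |r| = 0.69315 / 0.029439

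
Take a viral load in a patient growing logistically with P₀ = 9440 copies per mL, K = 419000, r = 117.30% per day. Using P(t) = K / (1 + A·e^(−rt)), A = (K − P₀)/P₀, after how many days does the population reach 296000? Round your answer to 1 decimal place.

t ≈ 4.0 days

A = (419000 − 9440)/9440 = 43.38559
296000 = 419000/(1 + 43.38559·e^(−1.173t)) → 1 + 43.38559·e^(−1.173t) = 1.41554
e^(−1.173t) = 0.009578 → t = ln(104.40761)/1.173 = 4.6483/1.173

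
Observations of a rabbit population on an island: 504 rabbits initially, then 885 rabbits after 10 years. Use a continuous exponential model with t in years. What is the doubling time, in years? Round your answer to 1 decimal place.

r = ln(885/504) / 10 = ln(1.75595) / 10 ≈ 0.056301 per year
doubling time = ln 2 / |r| = 0.69315 / 0.056301

doubling time ≈ 12.3 years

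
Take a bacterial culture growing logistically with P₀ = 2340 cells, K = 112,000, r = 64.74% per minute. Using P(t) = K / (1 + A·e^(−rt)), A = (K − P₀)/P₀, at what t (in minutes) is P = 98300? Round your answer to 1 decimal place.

A = (112000 − 2340)/2340 = 46.86325
98300 = 112000/(1 + 46.86325·e^(−0.6474t)) → 1 + 46.86325·e^(−0.6474t) = 1.13937
e^(−0.6474t) = 0.002974 → t = ln(336.25236)/0.6474 = 5.81786/0.6474

t ≈ 9.0 minutes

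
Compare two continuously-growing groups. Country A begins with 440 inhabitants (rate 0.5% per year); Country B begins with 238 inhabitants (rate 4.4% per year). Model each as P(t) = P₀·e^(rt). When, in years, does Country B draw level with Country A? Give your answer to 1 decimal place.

t ≈ 15.8 years

440·e^(0.005t) = 238·e^(0.044t)
440/238 = e^((0.044 − 0.005)t) → ln(1.84874) = 0.039·t
t = 0.6145 / 0.039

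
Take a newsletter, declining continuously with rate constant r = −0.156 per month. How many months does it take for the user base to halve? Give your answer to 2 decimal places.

half-life = ln(2) / |r| = 0.69315 / 0.156

half-life ≈ 4.44 months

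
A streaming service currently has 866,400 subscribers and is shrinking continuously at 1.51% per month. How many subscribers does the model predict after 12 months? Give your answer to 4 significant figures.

P(12) = 866400 · e^(-0.0151·12) = 866400 · e^(-0.1812)
= 866400 · 0.83427 ≈ 722810.22

≈ 722,800 subscribers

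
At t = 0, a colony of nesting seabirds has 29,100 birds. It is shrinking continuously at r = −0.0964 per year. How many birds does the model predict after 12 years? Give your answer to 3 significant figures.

≈ 9,150 birds

P(12) = 29100 · e^(-0.0964·12) = 29100 · e^(-1.1568)
= 29100 · 0.31449 ≈ 9151.69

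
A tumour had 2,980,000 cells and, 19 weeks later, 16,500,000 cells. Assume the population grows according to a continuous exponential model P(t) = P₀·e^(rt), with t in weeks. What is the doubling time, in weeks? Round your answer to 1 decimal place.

doubling time ≈ 7.7 weeks

r = ln(16500000/2980000) / 19 = ln(5.53691) / 19 ≈ 0.090076 per week
doubling time = ln 2 / |r| = 0.69315 / 0.090076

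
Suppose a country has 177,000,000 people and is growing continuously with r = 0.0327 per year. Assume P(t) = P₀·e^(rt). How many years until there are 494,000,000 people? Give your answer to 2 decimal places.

t ≈ 31.39 years

494000000 = 177000000 · e^(0.0327·t)
t = ln(494000000/177000000) / 0.0327 = ln(2.79096) / 0.0327 = 1.02639 / 0.0327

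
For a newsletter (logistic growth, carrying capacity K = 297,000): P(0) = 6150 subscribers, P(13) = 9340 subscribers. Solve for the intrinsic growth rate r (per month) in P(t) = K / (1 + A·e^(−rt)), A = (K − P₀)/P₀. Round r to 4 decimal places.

A = (297000 − 6150)/6150 = 47.29268
9340 = 297000/(1 + 47.29268·e^(−r·13)) → e^(−13r) = (31.79872 − 1)/47.29268 = 0.651236
r = −ln(0.651236)/13 = 0.42888/13

r ≈ 0.0330 per month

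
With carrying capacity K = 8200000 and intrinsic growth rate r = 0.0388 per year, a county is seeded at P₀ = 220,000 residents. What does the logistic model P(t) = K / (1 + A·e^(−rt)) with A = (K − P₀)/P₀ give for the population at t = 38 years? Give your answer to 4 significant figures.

A = (8200000 − 220000)/220000 = 36.27273
P(38) = 8200000 / (1 + 36.27273·e^(−0.0388·38)) = 8200000 / (1 + 36.27273·0.228916)
= 8200000 / 9.30341 ≈ 881397.35

≈ 881,400 residents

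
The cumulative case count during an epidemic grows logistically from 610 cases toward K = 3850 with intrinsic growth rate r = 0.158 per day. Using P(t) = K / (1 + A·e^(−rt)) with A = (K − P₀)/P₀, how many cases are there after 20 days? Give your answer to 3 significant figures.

≈ 3,140 cases

A = (3850 − 610)/610 = 5.31148
P(20) = 3850 / (1 + 5.31148·e^(−0.158·20)) = 3850 / (1 + 5.31148·0.042426)
= 3850 / 1.22534 ≈ 3141.98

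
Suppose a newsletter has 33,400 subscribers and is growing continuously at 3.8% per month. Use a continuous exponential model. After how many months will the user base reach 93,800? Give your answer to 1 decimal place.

93800 = 33400 · e^(0.038·t)
t = ln(93800/33400) / 0.038 = ln(2.80838) / 0.038 = 1.03261 / 0.038

t ≈ 27.2 months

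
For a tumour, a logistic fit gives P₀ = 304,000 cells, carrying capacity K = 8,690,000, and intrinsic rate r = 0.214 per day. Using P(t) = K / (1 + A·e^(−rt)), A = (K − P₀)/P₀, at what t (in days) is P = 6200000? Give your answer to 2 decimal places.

t ≈ 19.76 days

A = (8690000 − 304000)/304000 = 27.58553
6200000 = 8690000/(1 + 27.58553·e^(−0.214t)) → 1 + 27.58553·e^(−0.214t) = 1.40161
e^(−0.214t) = 0.014559 → t = ln(68.68685)/0.214 = 4.22956/0.214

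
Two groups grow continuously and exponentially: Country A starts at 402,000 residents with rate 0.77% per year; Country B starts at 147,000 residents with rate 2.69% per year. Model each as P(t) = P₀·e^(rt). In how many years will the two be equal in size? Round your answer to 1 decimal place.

t ≈ 52.4 years

402000·e^(0.0077t) = 147000·e^(0.0269t)
402000/147000 = e^((0.0269 − 0.0077)t) → ln(2.73469) = 0.0192·t
t = 1.00602 / 0.0192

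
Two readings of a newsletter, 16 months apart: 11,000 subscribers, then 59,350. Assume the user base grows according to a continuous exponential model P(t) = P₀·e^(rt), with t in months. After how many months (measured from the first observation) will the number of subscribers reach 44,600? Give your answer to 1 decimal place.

t ≈ 13.3 months

r = ln(59350/11000) / 16 ≈ 0.105347 per month
t = ln(44600/11000) / r = 1.39984 / 0.105347 ≈ 13.288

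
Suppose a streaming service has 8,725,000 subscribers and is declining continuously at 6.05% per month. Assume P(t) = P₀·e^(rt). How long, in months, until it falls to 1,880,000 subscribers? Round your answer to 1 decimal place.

1880000 = 8725000 · e^(-0.0605·t)
t = ln(1880000/8725000) / -0.0605 = ln(0.21547) / -0.0605 = -1.53492 / -0.0605

t ≈ 25.4 months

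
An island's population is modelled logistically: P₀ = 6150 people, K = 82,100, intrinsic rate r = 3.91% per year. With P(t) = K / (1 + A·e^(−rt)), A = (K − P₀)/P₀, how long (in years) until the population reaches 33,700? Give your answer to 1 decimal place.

t ≈ 55.0 years

A = (82100 − 6150)/6150 = 12.34959
33700 = 82100/(1 + 12.34959·e^(−0.0391t)) → 1 + 12.34959·e^(−0.0391t) = 2.4362
e^(−0.0391t) = 0.116295 → t = ln(8.59879)/0.0391 = 2.15162/0.0391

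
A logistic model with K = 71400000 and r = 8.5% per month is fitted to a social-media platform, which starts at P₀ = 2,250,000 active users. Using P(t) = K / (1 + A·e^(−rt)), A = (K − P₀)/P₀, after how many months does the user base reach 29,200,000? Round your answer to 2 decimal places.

A = (71400000 − 2250000)/2250000 = 30.73333
29200000 = 71400000/(1 + 30.73333·e^(−0.085t)) → 1 + 30.73333·e^(−0.085t) = 2.44521
e^(−0.085t) = 0.047024 → t = ln(21.26572)/0.085 = 3.0571/0.085

t ≈ 35.97 months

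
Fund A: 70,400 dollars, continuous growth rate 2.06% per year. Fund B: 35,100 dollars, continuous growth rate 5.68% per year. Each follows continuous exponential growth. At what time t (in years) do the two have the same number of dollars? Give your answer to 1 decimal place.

t ≈ 19.2 years

70400·e^(0.0206t) = 35100·e^(0.0568t)
70400/35100 = e^((0.0568 − 0.0206)t) → ln(2.0057) = 0.0362·t
t = 0.69599 / 0.0362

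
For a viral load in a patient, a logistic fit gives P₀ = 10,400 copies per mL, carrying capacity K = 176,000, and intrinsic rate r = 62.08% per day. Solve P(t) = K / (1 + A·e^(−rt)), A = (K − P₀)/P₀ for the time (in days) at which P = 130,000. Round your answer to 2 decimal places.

A = (176000 − 10400)/10400 = 15.92308
130000 = 176000/(1 + 15.92308·e^(−0.6208t)) → 1 + 15.92308·e^(−0.6208t) = 1.35385
e^(−0.6208t) = 0.022222 → t = ln(45)/0.6208 = 3.80666/0.6208

t ≈ 6.13 days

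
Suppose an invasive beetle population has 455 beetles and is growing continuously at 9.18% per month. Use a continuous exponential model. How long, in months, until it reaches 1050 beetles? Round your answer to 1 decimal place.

1050 = 455 · e^(0.0918·t)
t = ln(1050/455) / 0.0918 = ln(2.30769) / 0.0918 = 0.83625 / 0.0918

t ≈ 9.1 months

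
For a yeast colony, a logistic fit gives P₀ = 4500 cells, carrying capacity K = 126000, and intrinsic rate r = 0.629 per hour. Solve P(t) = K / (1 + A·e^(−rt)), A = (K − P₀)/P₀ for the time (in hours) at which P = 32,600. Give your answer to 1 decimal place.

t ≈ 3.6 hours

A = (126000 − 4500)/4500 = 27
32600 = 126000/(1 + 27·e^(−0.629t)) → 1 + 27·e^(−0.629t) = 3.86503
e^(−0.629t) = 0.106112 → t = ln(9.42398)/0.629 = 2.24326/0.629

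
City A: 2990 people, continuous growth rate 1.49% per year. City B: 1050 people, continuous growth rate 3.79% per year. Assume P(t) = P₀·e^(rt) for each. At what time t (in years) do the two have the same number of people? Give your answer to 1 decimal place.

t ≈ 45.5 years

2990·e^(0.0149t) = 1050·e^(0.0379t)
2990/1050 = e^((0.0379 − 0.0149)t) → ln(2.84762) = 0.023·t
t = 1.04648 / 0.023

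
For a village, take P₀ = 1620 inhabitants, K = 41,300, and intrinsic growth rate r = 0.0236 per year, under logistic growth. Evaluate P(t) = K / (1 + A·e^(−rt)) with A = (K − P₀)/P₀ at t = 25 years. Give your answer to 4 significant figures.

A = (41300 − 1620)/1620 = 24.49383
P(25) = 41300 / (1 + 24.49383·e^(−0.0236·25)) = 41300 / (1 + 24.49383·0.554327)
= 41300 / 14.5776 ≈ 2833.11

≈ 2,833 inhabitants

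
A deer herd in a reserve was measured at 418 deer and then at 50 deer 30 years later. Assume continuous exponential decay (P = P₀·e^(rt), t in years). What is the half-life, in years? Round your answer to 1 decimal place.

half-life ≈ 9.8 years

r = ln(50/418) / 30 = ln(0.11962) / 30 ≈ -0.070782 per year
half-life = ln 2 / |r| = 0.69315 / 0.070782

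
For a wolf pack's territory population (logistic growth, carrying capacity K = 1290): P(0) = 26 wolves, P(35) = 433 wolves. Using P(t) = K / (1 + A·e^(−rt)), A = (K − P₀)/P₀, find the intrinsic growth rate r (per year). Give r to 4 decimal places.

r ≈ 0.0915 per year

A = (1290 − 26)/26 = 48.61538
433 = 1290/(1 + 48.61538·e^(−r·35)) → e^(−35r) = (2.97921 − 1)/48.61538 = 0.040712
r = −ln(0.040712)/35 = 3.20124/35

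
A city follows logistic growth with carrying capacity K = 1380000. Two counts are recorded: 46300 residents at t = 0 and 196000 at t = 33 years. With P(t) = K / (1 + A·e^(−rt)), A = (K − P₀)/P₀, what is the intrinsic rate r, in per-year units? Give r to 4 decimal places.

A = (1380000 − 46300)/46300 = 28.80562
196000 = 1380000/(1 + 28.80562·e^(−r·33)) → e^(−33r) = (7.04082 − 1)/28.80562 = 0.20971
r = −ln(0.20971)/33 = 1.56203/33

r ≈ 0.0473 per year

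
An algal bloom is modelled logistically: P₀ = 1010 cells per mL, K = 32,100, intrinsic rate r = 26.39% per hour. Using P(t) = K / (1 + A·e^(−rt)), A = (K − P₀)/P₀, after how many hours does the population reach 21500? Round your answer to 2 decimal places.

t ≈ 15.67 hours

A = (32100 − 1010)/1010 = 30.78218
21500 = 32100/(1 + 30.78218·e^(−0.2639t)) → 1 + 30.78218·e^(−0.2639t) = 1.49302
e^(−0.2639t) = 0.016017 → t = ln(62.43555)/0.2639 = 4.13413/0.2639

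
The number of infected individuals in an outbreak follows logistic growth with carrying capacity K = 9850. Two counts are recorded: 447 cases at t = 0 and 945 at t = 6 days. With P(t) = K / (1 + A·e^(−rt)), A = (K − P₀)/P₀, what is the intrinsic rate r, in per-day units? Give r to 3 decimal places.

A = (9850 − 447)/447 = 21.03579
945 = 9850/(1 + 21.03579·e^(−r·6)) → e^(−6r) = (10.42328 − 1)/21.03579 = 0.447964
r = −ln(0.447964)/6 = 0.80304/6

r ≈ 0.134 per day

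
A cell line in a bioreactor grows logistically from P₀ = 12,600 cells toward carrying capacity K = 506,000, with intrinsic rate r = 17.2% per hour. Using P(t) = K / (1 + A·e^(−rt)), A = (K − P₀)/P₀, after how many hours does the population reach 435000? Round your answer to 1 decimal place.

A = (506000 − 12600)/12600 = 39.15873
435000 = 506000/(1 + 39.15873·e^(−0.172t)) → 1 + 39.15873·e^(−0.172t) = 1.16322
e^(−0.172t) = 0.004168 → t = ln(239.91616)/0.172 = 5.48029/0.172

t ≈ 31.9 hours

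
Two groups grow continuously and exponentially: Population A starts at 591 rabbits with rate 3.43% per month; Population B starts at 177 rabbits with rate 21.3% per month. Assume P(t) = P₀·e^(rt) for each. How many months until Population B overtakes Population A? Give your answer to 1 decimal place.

t ≈ 6.7 months

591·e^(0.0343t) = 177·e^(0.213t)
591/177 = e^((0.213 − 0.0343)t) → ln(3.33898) = 0.1787·t
t = 1.20567 / 0.1787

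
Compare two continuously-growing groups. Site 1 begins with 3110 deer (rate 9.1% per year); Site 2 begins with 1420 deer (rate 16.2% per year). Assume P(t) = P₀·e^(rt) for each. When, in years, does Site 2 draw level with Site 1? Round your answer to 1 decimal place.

3110·e^(0.091t) = 1420·e^(0.162t)
3110/1420 = e^((0.162 − 0.091)t) → ln(2.19014) = 0.071·t
t = 0.78397 / 0.071

t ≈ 11.0 years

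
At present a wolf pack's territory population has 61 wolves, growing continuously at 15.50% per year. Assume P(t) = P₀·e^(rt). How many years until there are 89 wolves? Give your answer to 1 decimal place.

t ≈ 2.4 years

89 = 61 · e^(0.155·t)
t = ln(89/61) / 0.155 = ln(1.45902) / 0.155 = 0.37776 / 0.155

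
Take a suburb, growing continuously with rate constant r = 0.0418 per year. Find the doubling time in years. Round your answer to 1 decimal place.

doubling time ≈ 16.6 years

doubling time = ln(2) / |r| = 0.69315 / 0.0418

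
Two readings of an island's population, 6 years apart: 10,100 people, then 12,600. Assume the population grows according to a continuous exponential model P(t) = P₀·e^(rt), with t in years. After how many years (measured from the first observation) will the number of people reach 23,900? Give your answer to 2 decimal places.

t ≈ 23.37 years

r = ln(12600/10100) / 6 ≈ 0.03686 per year
t = ln(23900/10100) / r = 0.86134 / 0.03686 ≈ 23.368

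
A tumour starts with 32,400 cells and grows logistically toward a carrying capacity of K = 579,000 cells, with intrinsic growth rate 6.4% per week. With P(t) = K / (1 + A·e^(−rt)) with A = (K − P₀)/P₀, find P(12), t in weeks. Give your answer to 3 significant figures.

≈ 65,600 cells

A = (579000 − 32400)/32400 = 16.87037
P(12) = 579000 / (1 + 16.87037·e^(−0.064·12)) = 579000 / (1 + 16.87037·0.46394)
= 579000 / 8.82684 ≈ 65595.39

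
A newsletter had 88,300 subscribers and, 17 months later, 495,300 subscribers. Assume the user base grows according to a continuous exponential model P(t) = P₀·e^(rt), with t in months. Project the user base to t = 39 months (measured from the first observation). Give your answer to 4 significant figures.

≈ 4,614,000 subscribers

r = ln(495300/88300) / 17 ≈ 0.101437 per month
P(39) = 88300 · e^(0.101437·39) = 88300 · 52.24951 ≈ 4613631.47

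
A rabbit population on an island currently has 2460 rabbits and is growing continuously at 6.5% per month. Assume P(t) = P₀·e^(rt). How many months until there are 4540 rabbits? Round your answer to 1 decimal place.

t ≈ 9.4 months

4540 = 2460 · e^(0.065·t)
t = ln(4540/2460) / 0.065 = ln(1.84553) / 0.065 = 0.61277 / 0.065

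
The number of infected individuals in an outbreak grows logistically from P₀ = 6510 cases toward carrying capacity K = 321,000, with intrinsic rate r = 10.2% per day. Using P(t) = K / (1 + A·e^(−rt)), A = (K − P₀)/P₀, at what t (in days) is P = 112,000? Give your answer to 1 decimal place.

t ≈ 31.9 days

A = (321000 − 6510)/6510 = 48.30876
112000 = 321000/(1 + 48.30876·e^(−0.102t)) → 1 + 48.30876·e^(−0.102t) = 2.86607
e^(−0.102t) = 0.038628 → t = ln(25.88795)/0.102 = 3.25378/0.102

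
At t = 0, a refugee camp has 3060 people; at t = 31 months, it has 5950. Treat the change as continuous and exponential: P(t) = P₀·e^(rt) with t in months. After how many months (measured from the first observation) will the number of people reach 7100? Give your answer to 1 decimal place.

r = ln(5950/3060) / 31 ≈ 0.021451 per month
t = ln(7100/3060) / r = 0.84168 / 0.021451 ≈ 39.238

t ≈ 39.2 months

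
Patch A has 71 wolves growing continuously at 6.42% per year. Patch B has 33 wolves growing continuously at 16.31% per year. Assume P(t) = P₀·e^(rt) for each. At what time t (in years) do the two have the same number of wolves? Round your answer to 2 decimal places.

t ≈ 7.75 years

71·e^(0.0642t) = 33·e^(0.1631t)
71/33 = e^((0.1631 − 0.0642)t) → ln(2.15152) = 0.0989·t
t = 0.76617 / 0.0989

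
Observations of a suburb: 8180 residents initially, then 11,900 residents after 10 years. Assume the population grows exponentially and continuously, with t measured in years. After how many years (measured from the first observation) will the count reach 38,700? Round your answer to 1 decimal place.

t ≈ 41.5 years

r = ln(11900/8180) / 10 ≈ 0.037485 per year
t = ln(38700/8180) / r = 1.55415 / 0.037485 ≈ 41.461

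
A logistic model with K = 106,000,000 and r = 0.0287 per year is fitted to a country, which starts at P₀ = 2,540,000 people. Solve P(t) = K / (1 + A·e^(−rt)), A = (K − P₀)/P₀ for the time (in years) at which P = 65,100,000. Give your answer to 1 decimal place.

t ≈ 145.4 years

A = (106000000 − 2540000)/2540000 = 40.73228
65100000 = 106000000/(1 + 40.73228·e^(−0.0287t)) → 1 + 40.73228·e^(−0.0287t) = 1.62826
e^(−0.0287t) = 0.015424 → t = ln(64.83305)/0.0287 = 4.17182/0.0287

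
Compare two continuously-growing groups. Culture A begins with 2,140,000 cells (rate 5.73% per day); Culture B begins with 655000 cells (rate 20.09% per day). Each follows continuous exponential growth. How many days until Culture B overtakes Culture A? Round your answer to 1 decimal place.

2140000·e^(0.0573t) = 655000·e^(0.2009t)
2140000/655000 = e^((0.2009 − 0.0573)t) → ln(3.26718) = 0.1436·t
t = 1.18393 / 0.1436

t ≈ 8.2 days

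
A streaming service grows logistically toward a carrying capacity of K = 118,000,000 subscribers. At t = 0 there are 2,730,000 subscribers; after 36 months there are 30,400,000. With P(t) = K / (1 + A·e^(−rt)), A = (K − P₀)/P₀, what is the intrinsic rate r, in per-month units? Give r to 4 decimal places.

A = (118000000 − 2730000)/2730000 = 42.22344
30400000 = 118000000/(1 + 42.22344·e^(−r·36)) → e^(−36r) = (3.88158 − 1)/42.22344 = 0.068246
r = −ln(0.068246)/36 = 2.68464/36

r ≈ 0.0746 per month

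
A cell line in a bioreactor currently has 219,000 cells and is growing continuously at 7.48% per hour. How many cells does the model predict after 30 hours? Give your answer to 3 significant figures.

≈ 2,070,000 cells

P(30) = 219000 · e^(0.0748·30) = 219000 · e^(2.244)
= 219000 · 9.43098 ≈ 2065384.59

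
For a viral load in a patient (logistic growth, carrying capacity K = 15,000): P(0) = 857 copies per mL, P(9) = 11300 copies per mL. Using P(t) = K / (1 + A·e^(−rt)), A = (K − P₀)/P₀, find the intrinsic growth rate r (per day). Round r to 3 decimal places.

A = (15000 − 857)/857 = 16.50292
11300 = 15000/(1 + 16.50292·e^(−r·9)) → e^(−9r) = (1.32743 − 1)/16.50292 = 0.019841
r = −ln(0.019841)/9 = 3.92001/9

r ≈ 0.436 per day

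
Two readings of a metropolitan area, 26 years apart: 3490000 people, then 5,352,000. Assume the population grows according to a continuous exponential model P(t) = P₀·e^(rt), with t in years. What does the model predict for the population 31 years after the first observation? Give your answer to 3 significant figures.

≈ 5,810,000 people

r = ln(5352000/3490000) / 26 ≈ 0.016445 per year
P(31) = 3490000 · e^(0.016445·31) = 3490000 · 1.66495 ≈ 5810665.17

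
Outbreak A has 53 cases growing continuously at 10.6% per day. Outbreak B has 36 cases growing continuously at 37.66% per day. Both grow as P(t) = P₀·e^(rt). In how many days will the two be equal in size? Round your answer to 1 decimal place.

t ≈ 1.4 days

53·e^(0.106t) = 36·e^(0.3766t)
53/36 = e^((0.3766 − 0.106)t) → ln(1.47222) = 0.2706·t
t = 0.38677 / 0.2706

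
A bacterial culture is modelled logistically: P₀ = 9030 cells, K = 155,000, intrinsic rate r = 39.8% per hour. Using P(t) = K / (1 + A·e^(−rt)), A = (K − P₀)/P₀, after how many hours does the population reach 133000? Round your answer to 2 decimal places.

A = (155000 − 9030)/9030 = 16.16501
133000 = 155000/(1 + 16.16501·e^(−0.398t)) → 1 + 16.16501·e^(−0.398t) = 1.16541
e^(−0.398t) = 0.010233 → t = ln(97.72481)/0.398 = 4.58216/0.398

t ≈ 11.51 hours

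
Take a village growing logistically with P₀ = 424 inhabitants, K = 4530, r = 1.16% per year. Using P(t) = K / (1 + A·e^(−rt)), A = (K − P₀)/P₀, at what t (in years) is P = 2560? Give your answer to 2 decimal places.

t ≈ 218.31 years

A = (4530 − 424)/424 = 9.68396
2560 = 4530/(1 + 9.68396·e^(−0.0116t)) → 1 + 9.68396·e^(−0.0116t) = 1.76953
e^(−0.0116t) = 0.079465 → t = ln(12.58424)/0.0116 = 2.53244/0.0116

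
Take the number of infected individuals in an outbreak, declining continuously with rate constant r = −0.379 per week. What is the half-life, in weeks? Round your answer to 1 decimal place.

half-life = ln(2) / |r| = 0.69315 / 0.379

half-life ≈ 1.8 weeks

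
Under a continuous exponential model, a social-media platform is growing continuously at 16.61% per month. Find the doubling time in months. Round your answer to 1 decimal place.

doubling time ≈ 4.2 months

doubling time = ln(2) / |r| = 0.69315 / 0.1661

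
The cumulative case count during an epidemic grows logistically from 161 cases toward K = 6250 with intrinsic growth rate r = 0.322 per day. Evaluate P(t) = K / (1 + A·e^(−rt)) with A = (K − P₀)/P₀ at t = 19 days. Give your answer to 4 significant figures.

≈ 5,769 cases

A = (6250 − 161)/161 = 37.81988
P(19) = 6250 / (1 + 37.81988·e^(−0.322·19)) = 6250 / (1 + 37.81988·0.002203)
= 6250 / 1.08331 ≈ 5769.35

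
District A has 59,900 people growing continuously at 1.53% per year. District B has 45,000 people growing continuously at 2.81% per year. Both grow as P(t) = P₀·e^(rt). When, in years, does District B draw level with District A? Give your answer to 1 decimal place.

59900·e^(0.0153t) = 45000·e^(0.0281t)
59900/45000 = e^((0.0281 − 0.0153)t) → ln(1.33111) = 0.0128·t
t = 0.28601 / 0.0128

t ≈ 22.3 years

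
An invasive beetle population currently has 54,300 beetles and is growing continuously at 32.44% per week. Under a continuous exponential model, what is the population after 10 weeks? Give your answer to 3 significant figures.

P(10) = 54300 · e^(0.3244·10) = 54300 · e^(3.244)
= 54300 · 25.63606 ≈ 1392038.12

≈ 1,390,000 beetles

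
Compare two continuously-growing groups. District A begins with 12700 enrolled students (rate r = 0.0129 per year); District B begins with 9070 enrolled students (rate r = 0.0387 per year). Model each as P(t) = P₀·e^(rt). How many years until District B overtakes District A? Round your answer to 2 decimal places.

12700·e^(0.0129t) = 9070·e^(0.0387t)
12700/9070 = e^((0.0387 − 0.0129)t) → ln(1.40022) = 0.0258·t
t = 0.33663 / 0.0258

t ≈ 13.05 years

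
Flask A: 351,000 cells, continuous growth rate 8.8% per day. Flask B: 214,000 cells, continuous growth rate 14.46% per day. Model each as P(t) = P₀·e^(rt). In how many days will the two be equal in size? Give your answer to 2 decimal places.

351000·e^(0.088t) = 214000·e^(0.1446t)
351000/214000 = e^((0.1446 − 0.088)t) → ln(1.64019) = 0.0566·t
t = 0.49481 / 0.0566

t ≈ 8.74 days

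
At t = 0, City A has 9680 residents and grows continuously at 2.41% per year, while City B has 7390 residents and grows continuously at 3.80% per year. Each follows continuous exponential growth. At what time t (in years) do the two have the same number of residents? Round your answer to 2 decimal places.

9680·e^(0.0241t) = 7390·e^(0.038t)
9680/7390 = e^((0.038 − 0.0241)t) → ln(1.30988) = 0.0139·t
t = 0.26993 / 0.0139

t ≈ 19.42 years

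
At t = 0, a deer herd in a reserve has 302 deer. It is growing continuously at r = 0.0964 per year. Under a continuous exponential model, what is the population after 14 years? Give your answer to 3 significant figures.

P(14) = 302 · e^(0.0964·14) = 302 · e^(1.3496)
= 302 · 3.85588 ≈ 1164.48

≈ 1,160 deer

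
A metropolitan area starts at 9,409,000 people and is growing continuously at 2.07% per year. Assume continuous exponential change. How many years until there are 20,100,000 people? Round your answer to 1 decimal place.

20100000 = 9409000 · e^(0.0207·t)
t = ln(20100000/9409000) / 0.0207 = ln(2.13625) / 0.0207 = 0.75905 / 0.0207

t ≈ 36.7 years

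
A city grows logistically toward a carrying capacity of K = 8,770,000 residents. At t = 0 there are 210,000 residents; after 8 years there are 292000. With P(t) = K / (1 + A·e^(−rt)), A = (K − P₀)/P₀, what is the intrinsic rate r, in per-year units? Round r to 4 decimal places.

A = (8770000 − 210000)/210000 = 40.7619
292000 = 8770000/(1 + 40.7619·e^(−r·8)) → e^(−8r) = (30.03425 − 1)/40.7619 = 0.712289
r = −ln(0.712289)/8 = 0.33927/8

r ≈ 0.0424 per year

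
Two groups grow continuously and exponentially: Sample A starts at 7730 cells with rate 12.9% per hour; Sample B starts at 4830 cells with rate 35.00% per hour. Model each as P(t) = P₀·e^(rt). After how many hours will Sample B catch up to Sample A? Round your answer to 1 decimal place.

7730·e^(0.129t) = 4830·e^(0.35t)
7730/4830 = e^((0.35 − 0.129)t) → ln(1.60041) = 0.221·t
t = 0.47026 / 0.221

t ≈ 2.1 hours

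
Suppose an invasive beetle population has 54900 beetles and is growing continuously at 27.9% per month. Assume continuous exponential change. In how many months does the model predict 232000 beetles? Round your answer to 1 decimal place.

232000 = 54900 · e^(0.279·t)
t = ln(232000/54900) / 0.279 = ln(4.22587) / 0.279 = 1.44122 / 0.279

t ≈ 5.2 months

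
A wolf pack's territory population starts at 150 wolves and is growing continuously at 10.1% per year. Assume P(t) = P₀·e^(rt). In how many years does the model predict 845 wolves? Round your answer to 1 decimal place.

845 = 150 · e^(0.101·t)
t = ln(845/150) / 0.101 = ln(5.63333) / 0.101 = 1.7287 / 0.101

t ≈ 17.1 years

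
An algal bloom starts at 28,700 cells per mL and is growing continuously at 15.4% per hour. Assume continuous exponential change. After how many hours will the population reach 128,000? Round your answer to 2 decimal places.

128000 = 28700 · e^(0.154·t)
t = ln(128000/28700) / 0.154 = ln(4.45993) / 0.154 = 1.49513 / 0.154

t ≈ 9.71 hours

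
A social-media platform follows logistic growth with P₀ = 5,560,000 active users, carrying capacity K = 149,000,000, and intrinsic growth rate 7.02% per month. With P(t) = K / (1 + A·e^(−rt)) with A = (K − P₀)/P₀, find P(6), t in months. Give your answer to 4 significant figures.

A = (149000000 − 5560000)/5560000 = 25.79856
P(6) = 149000000 / (1 + 25.79856·e^(−0.0702·6)) = 149000000 / (1 + 25.79856·0.656259)
= 149000000 / 17.93053 ≈ 8309847.45

≈ 8,310,000 active users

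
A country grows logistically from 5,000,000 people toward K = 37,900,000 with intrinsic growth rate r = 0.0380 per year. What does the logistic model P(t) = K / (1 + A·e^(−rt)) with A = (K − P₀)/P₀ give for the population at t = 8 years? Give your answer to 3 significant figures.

A = (37900000 − 5000000)/5000000 = 6.58
P(8) = 37900000 / (1 + 6.58·e^(−0.038·8)) = 37900000 / (1 + 6.58·0.737861)
= 37900000 / 5.85512 ≈ 6472962.27

≈ 6,470,000 people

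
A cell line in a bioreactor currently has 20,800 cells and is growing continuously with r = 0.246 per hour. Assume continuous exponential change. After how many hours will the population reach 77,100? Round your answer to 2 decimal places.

t ≈ 5.33 hours

77100 = 20800 · e^(0.246·t)
t = ln(77100/20800) / 0.246 = ln(3.70673) / 0.246 = 1.31015 / 0.246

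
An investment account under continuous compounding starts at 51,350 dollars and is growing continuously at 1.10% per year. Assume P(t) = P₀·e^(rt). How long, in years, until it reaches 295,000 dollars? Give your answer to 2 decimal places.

t ≈ 158.94 years

295000 = 51350 · e^(0.011·t)
t = ln(295000/51350) / 0.011 = ln(5.74489) / 0.011 = 1.74831 / 0.011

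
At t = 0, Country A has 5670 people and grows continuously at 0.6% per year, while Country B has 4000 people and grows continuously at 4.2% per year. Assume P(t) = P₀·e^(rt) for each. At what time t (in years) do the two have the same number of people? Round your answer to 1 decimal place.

5670·e^(0.006t) = 4000·e^(0.042t)
5670/4000 = e^((0.042 − 0.006)t) → ln(1.4175) = 0.036·t
t = 0.34889 / 0.036

t ≈ 9.7 years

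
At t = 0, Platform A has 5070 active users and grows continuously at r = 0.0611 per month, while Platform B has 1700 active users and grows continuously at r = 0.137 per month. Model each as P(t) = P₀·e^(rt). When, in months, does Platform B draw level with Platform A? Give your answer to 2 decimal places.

t ≈ 14.40 months

5070·e^(0.0611t) = 1700·e^(0.137t)
5070/1700 = e^((0.137 − 0.0611)t) → ln(2.98235) = 0.0759·t
t = 1.09271 / 0.0759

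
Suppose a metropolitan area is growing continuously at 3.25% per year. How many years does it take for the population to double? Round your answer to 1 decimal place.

doubling time ≈ 21.3 years

doubling time = ln(2) / |r| = 0.69315 / 0.0325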